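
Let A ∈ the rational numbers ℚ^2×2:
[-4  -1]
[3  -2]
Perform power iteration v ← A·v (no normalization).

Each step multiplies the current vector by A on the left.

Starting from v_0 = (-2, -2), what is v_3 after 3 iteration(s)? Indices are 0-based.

v_0 = (-2, -2).
v_1 = A·v_0 = (10, -2).
v_2 = A·v_1 = (-38, 34).
v_3 = A·v_2 = (118, -182).

v_3 = (118, -182)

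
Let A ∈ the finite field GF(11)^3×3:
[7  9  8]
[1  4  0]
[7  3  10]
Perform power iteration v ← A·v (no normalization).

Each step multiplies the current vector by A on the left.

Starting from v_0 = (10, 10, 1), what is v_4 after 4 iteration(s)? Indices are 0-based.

v_4 = (4, 8, 7)

v_0 = (10, 10, 1).
v_1 = A·v_0 = (3, 6, 0).
v_2 = A·v_1 = (9, 5, 6).
v_3 = A·v_2 = (2, 7, 6).
v_4 = A·v_3 = (4, 8, 7).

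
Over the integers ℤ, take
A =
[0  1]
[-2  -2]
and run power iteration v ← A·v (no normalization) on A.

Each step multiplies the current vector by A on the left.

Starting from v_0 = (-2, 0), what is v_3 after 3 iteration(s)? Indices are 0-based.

v_0 = (-2, 0).
v_1 = A·v_0 = (0, 4).
v_2 = A·v_1 = (4, -8).
v_3 = A·v_2 = (-8, 8).

v_3 = (-8, 8)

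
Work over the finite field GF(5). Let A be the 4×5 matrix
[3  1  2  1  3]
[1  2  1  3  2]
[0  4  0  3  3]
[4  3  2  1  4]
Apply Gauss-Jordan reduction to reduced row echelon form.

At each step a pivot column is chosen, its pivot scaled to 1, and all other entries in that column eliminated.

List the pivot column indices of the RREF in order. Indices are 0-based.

pivot(0,0)=3: scale R0 → (1, 2, 4, 2, 1)
  clear (1,0): R1 −= (1)R0 → (0, 0, 2, 1, 1)
  clear (3,0): R3 −= (4)R0 → (0, 0, 1, 3, 0)
pivot(1,1): swap R1↔R2
pivot(1,1)=4: scale R1 → (0, 1, 0, 2, 2)
  clear (0,1): R0 −= (2)R1 → (1, 0, 4, 3, 2)
pivot(2,2)=2: scale R2 → (0, 0, 1, 3, 3)
  clear (0,2): R0 −= (4)R2 → (1, 0, 0, 1, 0)
  clear (3,2): R3 −= (1)R2 → (0, 0, 0, 0, 2)
col 3: no nonzero at/below row 3; advance.
pivot(3,4)=2: scale R3 → (0, 0, 0, 0, 1)
  clear (1,4): R1 −= (2)R3 → (0, 1, 0, 2, 0)
  clear (2,4): R2 −= (3)R3 → (0, 0, 1, 3, 0)

pivot columns: 0, 1, 2, 4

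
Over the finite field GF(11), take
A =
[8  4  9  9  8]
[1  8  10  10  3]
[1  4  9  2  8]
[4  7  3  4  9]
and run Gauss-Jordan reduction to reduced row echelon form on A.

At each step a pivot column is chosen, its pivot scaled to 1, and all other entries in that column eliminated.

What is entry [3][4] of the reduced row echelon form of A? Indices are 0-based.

M[3][4] = 6

[1] R0 /= 8  ⇒  (1, 6, 8, 8, 1)
     R1 -= 1·R0  ⇒  (0, 2, 2, 2, 2)
     R2 -= 1·R0  ⇒  (0, 9, 1, 5, 7)
     R3 -= 4·R0  ⇒  (0, 5, 4, 5, 5)
[2] R1 /= 2  ⇒  (0, 1, 1, 1, 1)
     R0 -= 6·R1  ⇒  (1, 0, 2, 2, 6)
     R2 -= 9·R1  ⇒  (0, 0, 3, 7, 9)
     R3 -= 5·R1  ⇒  (0, 0, 10, 0, 0)
[3] R2 /= 3  ⇒  (0, 0, 1, 6, 3)
     R0 -= 2·R2  ⇒  (1, 0, 0, 1, 0)
     R1 -= 1·R2  ⇒  (0, 1, 0, 6, 9)
     R3 -= 10·R2  ⇒  (0, 0, 0, 6, 3)
[4] R3 /= 6  ⇒  (0, 0, 0, 1, 6)
     R0 -= 1·R3  ⇒  (1, 0, 0, 0, 5)
     R1 -= 6·R3  ⇒  (0, 1, 0, 0, 6)
     R2 -= 6·R3  ⇒  (0, 0, 1, 0, 0)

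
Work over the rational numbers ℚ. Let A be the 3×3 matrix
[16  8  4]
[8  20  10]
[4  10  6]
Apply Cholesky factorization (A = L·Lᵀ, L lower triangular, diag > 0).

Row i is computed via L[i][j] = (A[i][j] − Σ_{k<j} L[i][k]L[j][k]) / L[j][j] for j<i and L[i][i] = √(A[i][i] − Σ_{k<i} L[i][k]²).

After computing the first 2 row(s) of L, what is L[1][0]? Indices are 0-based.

Step 1: L[0][0] = √(16) = 4.
  L[1][0] = (8) / L[0][0] = 2.
Step 2: L[1][1] = √(16) = 4.

L[1][0] = 2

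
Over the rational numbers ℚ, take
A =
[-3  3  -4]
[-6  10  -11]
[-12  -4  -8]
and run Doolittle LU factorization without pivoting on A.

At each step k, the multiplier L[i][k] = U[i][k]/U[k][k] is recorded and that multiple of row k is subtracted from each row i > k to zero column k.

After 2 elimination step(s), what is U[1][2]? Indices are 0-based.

k=0: U[0][0]=-3
  eliminate (1,0): mult=2, new row 1: (0, 4, -3); set L[1][0]=2
  eliminate (2,0): mult=4, new row 2: (0, -16, 8); set L[2][0]=4
k=1: U[1][1]=4
  eliminate (2,1): mult=-4, new row 2: (0, 0, -4); set L[2][1]=-4

U[1][2] = -3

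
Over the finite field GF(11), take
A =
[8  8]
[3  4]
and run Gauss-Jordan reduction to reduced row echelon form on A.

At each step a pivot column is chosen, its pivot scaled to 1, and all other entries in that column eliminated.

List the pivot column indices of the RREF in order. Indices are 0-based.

pivot columns: 0, 1

pivot(0,0)=8: scale R0 → (1, 1)
  clear (1,0): R1 −= (3)R0 → (0, 1)
pivot(1,1)=1: scale R1 → (0, 1)
  clear (0,1): R0 −= (1)R1 → (1, 0)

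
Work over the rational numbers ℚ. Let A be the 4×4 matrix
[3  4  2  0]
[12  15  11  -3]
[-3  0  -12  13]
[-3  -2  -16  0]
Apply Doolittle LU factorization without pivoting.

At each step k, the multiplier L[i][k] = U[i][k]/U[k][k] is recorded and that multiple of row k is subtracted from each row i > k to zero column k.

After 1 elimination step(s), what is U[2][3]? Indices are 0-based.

k=0: U[0][0]=3
  eliminate (1,0): mult=4, new row 1: (0, -1, 3, -3); set L[1][0]=4
  eliminate (2,0): mult=-1, new row 2: (0, 4, -10, 13); set L[2][0]=-1
  eliminate (3,0): mult=-1, new row 3: (0, 2, -14, 0); set L[3][0]=-1

U[2][3] = 13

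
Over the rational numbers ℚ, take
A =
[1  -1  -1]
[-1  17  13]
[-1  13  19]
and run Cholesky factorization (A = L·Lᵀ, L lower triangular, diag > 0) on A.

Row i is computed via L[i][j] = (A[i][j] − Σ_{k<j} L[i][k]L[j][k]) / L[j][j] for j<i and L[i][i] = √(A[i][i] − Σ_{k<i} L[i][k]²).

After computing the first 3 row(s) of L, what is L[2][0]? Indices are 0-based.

Step 1: L[0][0] = √(1) = 1.
  L[1][0] = (-1) / L[0][0] = -1.
Step 2: L[1][1] = √(16) = 4.
  L[2][0] = (-1) / L[0][0] = -1.
  L[2][1] = (12) / L[1][1] = 3.
Step 3: L[2][2] = √(9) = 3.

L[2][0] = -1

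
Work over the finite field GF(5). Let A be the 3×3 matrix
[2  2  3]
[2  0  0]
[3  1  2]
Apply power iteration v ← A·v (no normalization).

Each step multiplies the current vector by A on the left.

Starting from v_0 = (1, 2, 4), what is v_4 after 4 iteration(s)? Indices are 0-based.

v_0 = (1, 2, 4).
v_1 = A·v_0 = (3, 2, 3).
v_2 = A·v_1 = (4, 1, 2).
v_3 = A·v_2 = (1, 3, 2).
v_4 = A·v_3 = (4, 2, 0).

v_4 = (4, 2, 0)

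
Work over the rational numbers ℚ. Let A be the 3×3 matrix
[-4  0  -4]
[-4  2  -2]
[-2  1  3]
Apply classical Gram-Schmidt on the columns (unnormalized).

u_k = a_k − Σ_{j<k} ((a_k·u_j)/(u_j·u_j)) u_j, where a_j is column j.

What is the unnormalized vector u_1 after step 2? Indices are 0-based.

u_1 = (-10/9, 8/9, 4/9)

Step 1: u_0 = a_0 = (-4, -4, -2).
Step 2: u_1 = a_1 − (-5/18)·u_0 = (-10/9, 8/9, 4/9).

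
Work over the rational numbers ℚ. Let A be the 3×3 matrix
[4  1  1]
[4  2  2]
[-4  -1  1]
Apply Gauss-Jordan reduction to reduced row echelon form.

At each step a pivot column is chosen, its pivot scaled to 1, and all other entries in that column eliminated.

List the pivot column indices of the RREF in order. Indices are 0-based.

pivot columns: 0, 1, 2

pivot(0,0)=4: scale R0 → (1, 1/4, 1/4)
  clear (1,0): R1 −= (4)R0 → (0, 1, 1)
  clear (2,0): R2 −= (-4)R0 → (0, 0, 2)
pivot(1,1)=1: scale R1 → (0, 1, 1)
  clear (0,1): R0 −= (1/4)R1 → (1, 0, 0)
pivot(2,2)=2: scale R2 → (0, 0, 1)
  clear (1,2): R1 −= (1)R2 → (0, 1, 0)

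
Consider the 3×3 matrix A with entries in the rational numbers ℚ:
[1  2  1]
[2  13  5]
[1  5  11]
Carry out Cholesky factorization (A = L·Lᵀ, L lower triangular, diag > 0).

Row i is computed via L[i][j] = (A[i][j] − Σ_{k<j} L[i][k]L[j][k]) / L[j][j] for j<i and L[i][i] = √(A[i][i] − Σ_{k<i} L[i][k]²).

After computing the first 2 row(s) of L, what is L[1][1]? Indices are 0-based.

L[1][1] = 3

Step 1: L[0][0] = √(1) = 1.
  L[1][0] = (2) / L[0][0] = 2.
Step 2: L[1][1] = √(9) = 3.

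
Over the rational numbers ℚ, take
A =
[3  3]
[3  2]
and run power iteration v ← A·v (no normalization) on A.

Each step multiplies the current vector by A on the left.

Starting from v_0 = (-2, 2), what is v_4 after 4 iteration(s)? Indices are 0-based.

v_0 = (-2, 2).
v_1 = A·v_0 = (0, -2).
v_2 = A·v_1 = (-6, -4).
v_3 = A·v_2 = (-30, -26).
v_4 = A·v_3 = (-168, -142).

v_4 = (-168, -142)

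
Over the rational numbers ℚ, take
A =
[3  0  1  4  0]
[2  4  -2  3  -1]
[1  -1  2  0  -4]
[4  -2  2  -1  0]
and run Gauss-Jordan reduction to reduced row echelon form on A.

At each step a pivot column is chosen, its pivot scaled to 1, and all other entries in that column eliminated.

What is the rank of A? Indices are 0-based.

rank = 4

step 1: normalize row 0 (÷3) = (1, 0, 1/3, 4/3, 0)
  row 1: subtract 2×row0 = (0, 4, -8/3, 1/3, -1)
  row 2: subtract 1×row0 = (0, -1, 5/3, -4/3, -4)
  row 3: subtract 4×row0 = (0, -2, 2/3, -19/3, 0)
step 2: normalize row 1 (÷4) = (0, 1, -2/3, 1/12, -1/4)
  row 2: subtract -1×row1 = (0, 0, 1, -5/4, -17/4)
  row 3: subtract -2×row1 = (0, 0, -2/3, -37/6, -1/2)
step 3: normalize row 2 (÷1) = (0, 0, 1, -5/4, -17/4)
  row 0: subtract 1/3×row2 = (1, 0, 0, 7/4, 17/12)
  row 1: subtract -2/3×row2 = (0, 1, 0, -3/4, -37/12)
  row 3: subtract -2/3×row2 = (0, 0, 0, -7, -10/3)
step 4: normalize row 3 (÷-7) = (0, 0, 0, 1, 10/21)
  row 0: subtract 7/4×row3 = (1, 0, 0, 0, 7/12)
  row 1: subtract -3/4×row3 = (0, 1, 0, 0, -229/84)
  row 2: subtract -5/4×row3 = (0, 0, 1, 0, -307/84)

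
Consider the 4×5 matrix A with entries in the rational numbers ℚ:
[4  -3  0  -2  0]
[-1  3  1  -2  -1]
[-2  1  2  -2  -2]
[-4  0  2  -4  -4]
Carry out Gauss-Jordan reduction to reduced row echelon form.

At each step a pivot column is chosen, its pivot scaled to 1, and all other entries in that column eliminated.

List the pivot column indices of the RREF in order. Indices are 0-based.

pivot(0,0)=4: scale R0 → (1, -3/4, 0, -1/2, 0)
  clear (1,0): R1 −= (-1)R0 → (0, 9/4, 1, -5/2, -1)
  clear (2,0): R2 −= (-2)R0 → (0, -1/2, 2, -3, -2)
  clear (3,0): R3 −= (-4)R0 → (0, -3, 2, -6, -4)
pivot(1,1)=9/4: scale R1 → (0, 1, 4/9, -10/9, -4/9)
  clear (0,1): R0 −= (-3/4)R1 → (1, 0, 1/3, -4/3, -1/3)
  clear (2,1): R2 −= (-1/2)R1 → (0, 0, 20/9, -32/9, -20/9)
  clear (3,1): R3 −= (-3)R1 → (0, 0, 10/3, -28/3, -16/3)
pivot(2,2)=20/9: scale R2 → (0, 0, 1, -8/5, -1)
  clear (0,2): R0 −= (1/3)R2 → (1, 0, 0, -4/5, 0)
  clear (1,2): R1 −= (4/9)R2 → (0, 1, 0, -2/5, 0)
  clear (3,2): R3 −= (10/3)R2 → (0, 0, 0, -4, -2)
pivot(3,3)=-4: scale R3 → (0, 0, 0, 1, 1/2)
  clear (0,3): R0 −= (-4/5)R3 → (1, 0, 0, 0, 2/5)
  clear (1,3): R1 −= (-2/5)R3 → (0, 1, 0, 0, 1/5)
  clear (2,3): R2 −= (-8/5)R3 → (0, 0, 1, 0, -1/5)

pivot columns: 0, 1, 2, 3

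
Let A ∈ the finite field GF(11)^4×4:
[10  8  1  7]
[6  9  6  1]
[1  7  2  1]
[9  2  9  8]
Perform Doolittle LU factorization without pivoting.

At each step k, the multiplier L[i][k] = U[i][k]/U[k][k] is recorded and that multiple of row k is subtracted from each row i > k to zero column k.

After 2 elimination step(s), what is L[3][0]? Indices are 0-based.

L[3][0] = 2

[col 0] pivot 10
  R1 -= 5*R0 → (0, 2, 1, 10)  (L[1][0] := 5)
  R2 -= 10*R0 → (0, 4, 3, 8)  (L[2][0] := 10)
  R3 -= 2*R0 → (0, 8, 7, 5)  (L[3][0] := 2)
[col 1] pivot 2
  R2 -= 2*R1 → (0, 0, 1, 10)  (L[2][1] := 2)
  R3 -= 4*R1 → (0, 0, 3, 9)  (L[3][1] := 4)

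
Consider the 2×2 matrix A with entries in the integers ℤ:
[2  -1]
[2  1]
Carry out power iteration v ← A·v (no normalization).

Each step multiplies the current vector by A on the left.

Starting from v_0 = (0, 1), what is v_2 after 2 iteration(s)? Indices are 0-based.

v_0 = (0, 1).
v_1 = A·v_0 = (-1, 1).
v_2 = A·v_1 = (-3, -1).

v_2 = (-3, -1)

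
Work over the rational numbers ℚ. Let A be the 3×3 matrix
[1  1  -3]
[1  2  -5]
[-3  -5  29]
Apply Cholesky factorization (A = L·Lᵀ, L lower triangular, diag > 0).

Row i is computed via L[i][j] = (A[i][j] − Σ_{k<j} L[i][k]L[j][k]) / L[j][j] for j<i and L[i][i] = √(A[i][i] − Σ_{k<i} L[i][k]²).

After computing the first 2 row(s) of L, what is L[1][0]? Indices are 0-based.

Step 1: L[0][0] = √(1) = 1.
  L[1][0] = (1) / L[0][0] = 1.
Step 2: L[1][1] = √(1) = 1.

L[1][0] = 1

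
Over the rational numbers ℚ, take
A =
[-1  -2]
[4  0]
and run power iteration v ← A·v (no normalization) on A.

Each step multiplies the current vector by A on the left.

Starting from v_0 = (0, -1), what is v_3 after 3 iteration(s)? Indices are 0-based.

v_3 = (-14, -8)

v_0 = (0, -1).
v_1 = A·v_0 = (2, 0).
v_2 = A·v_1 = (-2, 8).
v_3 = A·v_2 = (-14, -8).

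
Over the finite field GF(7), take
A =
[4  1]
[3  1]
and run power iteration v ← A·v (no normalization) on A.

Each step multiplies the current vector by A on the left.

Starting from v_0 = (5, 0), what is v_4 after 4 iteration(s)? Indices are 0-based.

v_4 = (3, 3)

v_0 = (5, 0).
v_1 = A·v_0 = (6, 1).
v_2 = A·v_1 = (4, 5).
v_3 = A·v_2 = (0, 3).
v_4 = A·v_3 = (3, 3).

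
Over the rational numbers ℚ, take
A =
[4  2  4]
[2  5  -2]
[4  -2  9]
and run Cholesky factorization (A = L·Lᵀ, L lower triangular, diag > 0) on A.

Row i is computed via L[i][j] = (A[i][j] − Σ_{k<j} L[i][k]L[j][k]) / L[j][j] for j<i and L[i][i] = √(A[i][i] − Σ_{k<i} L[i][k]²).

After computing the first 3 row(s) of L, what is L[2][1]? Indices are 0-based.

L[2][1] = -2

Step 1: L[0][0] = √(4) = 2.
  L[1][0] = (2) / L[0][0] = 1.
Step 2: L[1][1] = √(4) = 2.
  L[2][0] = (4) / L[0][0] = 2.
  L[2][1] = (-4) / L[1][1] = -2.
Step 3: L[2][2] = √(1) = 1.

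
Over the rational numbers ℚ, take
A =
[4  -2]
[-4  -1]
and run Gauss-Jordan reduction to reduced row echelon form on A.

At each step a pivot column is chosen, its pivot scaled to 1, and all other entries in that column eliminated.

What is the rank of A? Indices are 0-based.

rank = 2

[1] R0 /= 4  ⇒  (1, -1/2)
     R1 -= -4·R0  ⇒  (0, -3)
[2] R1 /= -3  ⇒  (0, 1)
     R0 -= -1/2·R1  ⇒  (1, 0)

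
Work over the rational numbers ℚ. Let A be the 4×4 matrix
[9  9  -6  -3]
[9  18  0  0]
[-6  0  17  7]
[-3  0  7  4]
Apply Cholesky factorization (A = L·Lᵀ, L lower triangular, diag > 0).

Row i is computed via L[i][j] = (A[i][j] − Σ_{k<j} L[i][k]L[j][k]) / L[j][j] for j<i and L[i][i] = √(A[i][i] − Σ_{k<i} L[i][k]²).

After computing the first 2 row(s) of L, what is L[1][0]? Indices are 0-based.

Step 1: L[0][0] = √(9) = 3.
  L[1][0] = (9) / L[0][0] = 3.
Step 2: L[1][1] = √(9) = 3.

L[1][0] = 3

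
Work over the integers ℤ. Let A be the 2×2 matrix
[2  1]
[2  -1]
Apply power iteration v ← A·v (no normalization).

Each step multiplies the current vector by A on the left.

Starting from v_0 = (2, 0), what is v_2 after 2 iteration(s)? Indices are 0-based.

v_2 = (12, 4)

v_0 = (2, 0).
v_1 = A·v_0 = (4, 4).
v_2 = A·v_1 = (12, 4).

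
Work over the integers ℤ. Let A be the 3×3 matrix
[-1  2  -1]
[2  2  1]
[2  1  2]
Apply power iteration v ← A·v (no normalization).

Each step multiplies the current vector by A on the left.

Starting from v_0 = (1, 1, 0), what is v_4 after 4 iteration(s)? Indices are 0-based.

v_4 = (37, 157, 156)

v_0 = (1, 1, 0).
v_1 = A·v_0 = (1, 4, 3).
v_2 = A·v_1 = (4, 13, 12).
v_3 = A·v_2 = (10, 46, 45).
v_4 = A·v_3 = (37, 157, 156).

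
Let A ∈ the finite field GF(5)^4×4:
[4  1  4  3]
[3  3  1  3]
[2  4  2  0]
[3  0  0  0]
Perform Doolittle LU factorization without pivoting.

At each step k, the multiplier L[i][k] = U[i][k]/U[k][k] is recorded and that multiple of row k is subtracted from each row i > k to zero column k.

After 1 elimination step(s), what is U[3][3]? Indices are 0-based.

U[3][3] = 4

[col 0] pivot 4
  R1 -= 2*R0 → (0, 1, 3, 2)  (L[1][0] := 2)
  R2 -= 3*R0 → (0, 1, 0, 1)  (L[2][0] := 3)
  R3 -= 2*R0 → (0, 3, 2, 4)  (L[3][0] := 2)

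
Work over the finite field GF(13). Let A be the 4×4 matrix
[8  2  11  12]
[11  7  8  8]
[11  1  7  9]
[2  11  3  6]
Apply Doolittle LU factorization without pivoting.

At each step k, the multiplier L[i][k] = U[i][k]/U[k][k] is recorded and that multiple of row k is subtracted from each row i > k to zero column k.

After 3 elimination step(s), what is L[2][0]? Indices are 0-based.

k=0: U[0][0]=8
  eliminate (1,0): mult=3, new row 1: (0, 1, 1, 11); set L[1][0]=3
  eliminate (2,0): mult=3, new row 2: (0, 8, 0, 12); set L[2][0]=3
  eliminate (3,0): mult=10, new row 3: (0, 4, 10, 3); set L[3][0]=10
k=1: U[1][1]=1
  eliminate (2,1): mult=8, new row 2: (0, 0, 5, 2); set L[2][1]=8
  eliminate (3,1): mult=4, new row 3: (0, 0, 6, 11); set L[3][1]=4
k=2: U[2][2]=5
  eliminate (3,2): mult=9, new row 3: (0, 0, 0, 6); set L[3][2]=9

L[2][0] = 3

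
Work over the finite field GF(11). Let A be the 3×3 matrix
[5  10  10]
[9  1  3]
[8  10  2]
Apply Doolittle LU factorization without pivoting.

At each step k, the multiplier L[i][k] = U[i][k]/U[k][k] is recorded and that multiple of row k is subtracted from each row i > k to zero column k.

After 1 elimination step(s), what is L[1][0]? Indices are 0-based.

Step 1: pivot at (0,0) is 5.
  row1 ← row1 − (4)·row0  ⇒  L[1][0]=4, U row1=(0, 5, 7)
  row2 ← row2 − (6)·row0  ⇒  L[2][0]=6, U row2=(0, 5, 8)

L[1][0] = 4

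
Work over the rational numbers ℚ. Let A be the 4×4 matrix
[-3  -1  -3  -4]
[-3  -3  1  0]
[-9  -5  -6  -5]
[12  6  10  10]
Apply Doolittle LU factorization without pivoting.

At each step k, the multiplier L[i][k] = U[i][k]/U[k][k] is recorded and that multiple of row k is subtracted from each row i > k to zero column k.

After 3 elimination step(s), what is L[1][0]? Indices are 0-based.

[col 0] pivot -3
  R1 -= 1*R0 → (0, -2, 4, 4)  (L[1][0] := 1)
  R2 -= 3*R0 → (0, -2, 3, 7)  (L[2][0] := 3)
  R3 -= -4*R0 → (0, 2, -2, -6)  (L[3][0] := -4)
[col 1] pivot -2
  R2 -= 1*R1 → (0, 0, -1, 3)  (L[2][1] := 1)
  R3 -= -1*R1 → (0, 0, 2, -2)  (L[3][1] := -1)
[col 2] pivot -1
  R3 -= -2*R2 → (0, 0, 0, 4)  (L[3][2] := -2)

L[1][0] = 1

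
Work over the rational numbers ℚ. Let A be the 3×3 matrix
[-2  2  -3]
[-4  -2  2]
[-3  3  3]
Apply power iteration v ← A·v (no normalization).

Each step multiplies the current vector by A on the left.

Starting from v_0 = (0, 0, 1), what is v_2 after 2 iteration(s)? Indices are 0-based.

v_2 = (1, 14, 24)

v_0 = (0, 0, 1).
v_1 = A·v_0 = (-3, 2, 3).
v_2 = A·v_1 = (1, 14, 24).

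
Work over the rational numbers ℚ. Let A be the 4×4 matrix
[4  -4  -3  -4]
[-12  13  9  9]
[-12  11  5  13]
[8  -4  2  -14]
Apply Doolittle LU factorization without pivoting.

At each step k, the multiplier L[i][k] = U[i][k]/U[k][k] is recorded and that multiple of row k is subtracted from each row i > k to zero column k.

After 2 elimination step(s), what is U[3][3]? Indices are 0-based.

U[3][3] = 6

k=0: U[0][0]=4
  eliminate (1,0): mult=-3, new row 1: (0, 1, 0, -3); set L[1][0]=-3
  eliminate (2,0): mult=-3, new row 2: (0, -1, -4, 1); set L[2][0]=-3
  eliminate (3,0): mult=2, new row 3: (0, 4, 8, -6); set L[3][0]=2
k=1: U[1][1]=1
  eliminate (2,1): mult=-1, new row 2: (0, 0, -4, -2); set L[2][1]=-1
  eliminate (3,1): mult=4, new row 3: (0, 0, 8, 6); set L[3][1]=4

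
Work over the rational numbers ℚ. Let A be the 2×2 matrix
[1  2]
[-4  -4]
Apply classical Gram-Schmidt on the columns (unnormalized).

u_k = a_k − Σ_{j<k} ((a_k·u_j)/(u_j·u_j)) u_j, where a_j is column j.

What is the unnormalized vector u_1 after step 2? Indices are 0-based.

u_1 = (16/17, 4/17)

Step 1: u_0 = a_0 = (1, -4).
Step 2: u_1 = a_1 − (18/17)·u_0 = (16/17, 4/17).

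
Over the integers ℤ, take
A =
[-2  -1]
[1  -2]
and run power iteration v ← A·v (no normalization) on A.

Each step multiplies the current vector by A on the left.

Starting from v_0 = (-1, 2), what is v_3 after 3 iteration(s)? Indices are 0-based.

v_0 = (-1, 2).
v_1 = A·v_0 = (0, -5).
v_2 = A·v_1 = (5, 10).
v_3 = A·v_2 = (-20, -15).

v_3 = (-20, -15)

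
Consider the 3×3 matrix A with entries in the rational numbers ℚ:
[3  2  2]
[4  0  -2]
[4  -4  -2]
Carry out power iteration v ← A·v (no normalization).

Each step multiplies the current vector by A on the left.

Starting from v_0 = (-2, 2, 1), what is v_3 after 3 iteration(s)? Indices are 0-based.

v_0 = (-2, 2, 1).
v_1 = A·v_0 = (0, -10, -18).
v_2 = A·v_1 = (-56, 36, 76).
v_3 = A·v_2 = (56, -376, -520).

v_3 = (56, -376, -520)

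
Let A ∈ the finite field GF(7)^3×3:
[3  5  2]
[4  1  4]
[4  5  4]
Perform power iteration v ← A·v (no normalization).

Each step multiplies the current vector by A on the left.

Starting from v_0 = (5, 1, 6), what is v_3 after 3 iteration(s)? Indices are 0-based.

v_3 = (0, 6, 5)

v_0 = (5, 1, 6).
v_1 = A·v_0 = (4, 3, 0).
v_2 = A·v_1 = (6, 5, 3).
v_3 = A·v_2 = (0, 6, 5).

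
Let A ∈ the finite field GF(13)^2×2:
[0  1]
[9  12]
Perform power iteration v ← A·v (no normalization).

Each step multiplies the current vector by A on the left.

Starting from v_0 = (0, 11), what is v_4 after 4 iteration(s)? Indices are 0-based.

v_4 = (12, 3)

v_0 = (0, 11).
v_1 = A·v_0 = (11, 2).
v_2 = A·v_1 = (2, 6).
v_3 = A·v_2 = (6, 12).
v_4 = A·v_3 = (12, 3).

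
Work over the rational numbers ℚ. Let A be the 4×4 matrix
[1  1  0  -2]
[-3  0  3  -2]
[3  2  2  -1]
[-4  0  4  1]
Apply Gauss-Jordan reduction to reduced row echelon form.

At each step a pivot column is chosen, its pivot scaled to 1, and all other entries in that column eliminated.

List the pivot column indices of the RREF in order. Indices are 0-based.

step 1: normalize row 0 (÷1) = (1, 1, 0, -2)
  row 1: subtract -3×row0 = (0, 3, 3, -8)
  row 2: subtract 3×row0 = (0, -1, 2, 5)
  row 3: subtract -4×row0 = (0, 4, 4, -7)
step 2: normalize row 1 (÷3) = (0, 1, 1, -8/3)
  row 0: subtract 1×row1 = (1, 0, -1, 2/3)
  row 2: subtract -1×row1 = (0, 0, 3, 7/3)
  row 3: subtract 4×row1 = (0, 0, 0, 11/3)
step 3: normalize row 2 (÷3) = (0, 0, 1, 7/9)
  row 0: subtract -1×row2 = (1, 0, 0, 13/9)
  row 1: subtract 1×row2 = (0, 1, 0, -31/9)
step 4: normalize row 3 (÷11/3) = (0, 0, 0, 1)
  row 0: subtract 13/9×row3 = (1, 0, 0, 0)
  row 1: subtract -31/9×row3 = (0, 1, 0, 0)
  row 2: subtract 7/9×row3 = (0, 0, 1, 0)

pivot columns: 0, 1, 2, 3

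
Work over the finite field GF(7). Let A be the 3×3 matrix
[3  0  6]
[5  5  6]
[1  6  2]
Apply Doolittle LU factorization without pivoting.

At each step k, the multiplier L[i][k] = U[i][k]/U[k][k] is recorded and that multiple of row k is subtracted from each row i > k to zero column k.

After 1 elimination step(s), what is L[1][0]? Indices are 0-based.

[col 0] pivot 3
  R1 -= 4*R0 → (0, 5, 3)  (L[1][0] := 4)
  R2 -= 5*R0 → (0, 6, 0)  (L[2][0] := 5)

L[1][0] = 4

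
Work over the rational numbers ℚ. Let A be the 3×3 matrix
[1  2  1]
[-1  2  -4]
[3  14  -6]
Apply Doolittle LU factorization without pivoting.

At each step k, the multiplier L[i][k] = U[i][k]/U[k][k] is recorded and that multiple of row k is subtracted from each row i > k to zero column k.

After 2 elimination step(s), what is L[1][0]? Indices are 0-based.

L[1][0] = -1

Step 1: pivot at (0,0) is 1.
  row1 ← row1 − (-1)·row0  ⇒  L[1][0]=-1, U row1=(0, 4, -3)
  row2 ← row2 − (3)·row0  ⇒  L[2][0]=3, U row2=(0, 8, -9)
Step 2: pivot at (1,1) is 4.
  row2 ← row2 − (2)·row1  ⇒  L[2][1]=2, U row2=(0, 0, -3)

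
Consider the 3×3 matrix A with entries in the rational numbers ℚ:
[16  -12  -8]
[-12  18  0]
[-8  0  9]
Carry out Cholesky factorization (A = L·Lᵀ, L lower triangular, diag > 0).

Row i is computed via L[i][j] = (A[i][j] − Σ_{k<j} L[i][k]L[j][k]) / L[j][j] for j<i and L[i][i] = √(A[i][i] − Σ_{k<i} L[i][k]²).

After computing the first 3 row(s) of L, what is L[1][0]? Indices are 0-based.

L[1][0] = -3

Step 1: L[0][0] = √(16) = 4.
  L[1][0] = (-12) / L[0][0] = -3.
Step 2: L[1][1] = √(9) = 3.
  L[2][0] = (-8) / L[0][0] = -2.
  L[2][1] = (-6) / L[1][1] = -2.
Step 3: L[2][2] = √(1) = 1.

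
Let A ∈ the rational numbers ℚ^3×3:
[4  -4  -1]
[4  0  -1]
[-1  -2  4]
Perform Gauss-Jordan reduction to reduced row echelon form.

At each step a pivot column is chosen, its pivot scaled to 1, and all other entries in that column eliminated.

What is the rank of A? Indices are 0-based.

rank = 3

[1] R0 /= 4  ⇒  (1, -1, -1/4)
     R1 -= 4·R0  ⇒  (0, 4, 0)
     R2 -= -1·R0  ⇒  (0, -3, 15/4)
[2] R1 /= 4  ⇒  (0, 1, 0)
     R0 -= -1·R1  ⇒  (1, 0, -1/4)
     R2 -= -3·R1  ⇒  (0, 0, 15/4)
[3] R2 /= 15/4  ⇒  (0, 0, 1)
     R0 -= -1/4·R2  ⇒  (1, 0, 0)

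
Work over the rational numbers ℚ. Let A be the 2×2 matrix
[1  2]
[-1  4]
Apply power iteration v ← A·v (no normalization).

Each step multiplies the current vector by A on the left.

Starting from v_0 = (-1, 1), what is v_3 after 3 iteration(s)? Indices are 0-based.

v_3 = (49, 65)

v_0 = (-1, 1).
v_1 = A·v_0 = (1, 5).
v_2 = A·v_1 = (11, 19).
v_3 = A·v_2 = (49, 65).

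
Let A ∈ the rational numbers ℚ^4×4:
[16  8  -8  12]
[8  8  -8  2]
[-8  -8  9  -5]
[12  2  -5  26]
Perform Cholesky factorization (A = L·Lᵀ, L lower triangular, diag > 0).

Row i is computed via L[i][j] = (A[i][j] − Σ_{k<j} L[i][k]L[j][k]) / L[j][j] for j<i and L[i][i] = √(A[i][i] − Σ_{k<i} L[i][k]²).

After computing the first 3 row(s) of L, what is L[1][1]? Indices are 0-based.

Step 1: L[0][0] = √(16) = 4.
  L[1][0] = (8) / L[0][0] = 2.
Step 2: L[1][1] = √(4) = 2.
  L[2][0] = (-8) / L[0][0] = -2.
  L[2][1] = (-4) / L[1][1] = -2.
Step 3: L[2][2] = √(1) = 1.

L[1][1] = 2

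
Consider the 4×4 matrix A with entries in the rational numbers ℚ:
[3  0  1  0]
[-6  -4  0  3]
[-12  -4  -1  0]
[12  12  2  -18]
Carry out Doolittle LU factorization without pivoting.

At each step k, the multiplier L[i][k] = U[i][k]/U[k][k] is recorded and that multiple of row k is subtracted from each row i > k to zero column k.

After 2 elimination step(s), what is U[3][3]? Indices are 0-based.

[col 0] pivot 3
  R1 -= -2*R0 → (0, -4, 2, 3)  (L[1][0] := -2)
  R2 -= -4*R0 → (0, -4, 3, 0)  (L[2][0] := -4)
  R3 -= 4*R0 → (0, 12, -2, -18)  (L[3][0] := 4)
[col 1] pivot -4
  R2 -= 1*R1 → (0, 0, 1, -3)  (L[2][1] := 1)
  R3 -= -3*R1 → (0, 0, 4, -9)  (L[3][1] := -3)

U[3][3] = -9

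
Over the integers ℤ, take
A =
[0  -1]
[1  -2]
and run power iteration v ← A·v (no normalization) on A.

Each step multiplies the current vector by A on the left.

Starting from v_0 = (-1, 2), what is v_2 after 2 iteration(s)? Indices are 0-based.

v_0 = (-1, 2).
v_1 = A·v_0 = (-2, -5).
v_2 = A·v_1 = (5, 8).

v_2 = (5, 8)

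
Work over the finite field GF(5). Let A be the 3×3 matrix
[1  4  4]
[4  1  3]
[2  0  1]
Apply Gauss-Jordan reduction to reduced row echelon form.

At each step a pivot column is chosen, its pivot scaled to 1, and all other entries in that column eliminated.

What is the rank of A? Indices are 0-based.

rank = 3

pivot(0,0)=1: scale R0 → (1, 4, 4)
  clear (1,0): R1 −= (4)R0 → (0, 0, 2)
  clear (2,0): R2 −= (2)R0 → (0, 2, 3)
pivot(1,1): swap R1↔R2
pivot(1,1)=2: scale R1 → (0, 1, 4)
  clear (0,1): R0 −= (4)R1 → (1, 0, 3)
pivot(2,2)=2: scale R2 → (0, 0, 1)
  clear (0,2): R0 −= (3)R2 → (1, 0, 0)
  clear (1,2): R1 −= (4)R2 → (0, 1, 0)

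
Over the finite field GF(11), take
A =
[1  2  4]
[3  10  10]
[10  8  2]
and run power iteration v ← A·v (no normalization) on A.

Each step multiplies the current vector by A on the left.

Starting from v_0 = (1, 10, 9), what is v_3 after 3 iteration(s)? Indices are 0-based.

v_0 = (1, 10, 9).
v_1 = A·v_0 = (2, 6, 9).
v_2 = A·v_1 = (6, 2, 9).
v_3 = A·v_2 = (2, 7, 6).

v_3 = (2, 7, 6)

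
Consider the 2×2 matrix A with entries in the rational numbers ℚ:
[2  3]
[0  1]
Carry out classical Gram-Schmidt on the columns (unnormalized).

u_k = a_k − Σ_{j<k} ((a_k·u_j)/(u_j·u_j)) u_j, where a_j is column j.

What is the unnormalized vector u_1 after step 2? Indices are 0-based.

Step 1: u_0 = a_0 = (2, 0).
Step 2: u_1 = a_1 − (3/2)·u_0 = (0, 1).

u_1 = (0, 1)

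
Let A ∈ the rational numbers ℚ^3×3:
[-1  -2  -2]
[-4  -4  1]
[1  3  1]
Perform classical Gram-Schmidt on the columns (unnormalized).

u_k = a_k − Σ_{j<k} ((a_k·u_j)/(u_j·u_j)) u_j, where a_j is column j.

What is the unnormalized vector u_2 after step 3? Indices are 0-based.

Step 1: u_0 = a_0 = (-1, -4, 1).
Step 2: u_1 = a_1 − (7/6)·u_0 = (-5/6, 2/3, 11/6).
Step 3: u_2 = a_2 − (-1/18)·u_0 − (25/27)·u_1 = (-104/81, 13/81, -52/81).

u_2 = (-104/81, 13/81, -52/81)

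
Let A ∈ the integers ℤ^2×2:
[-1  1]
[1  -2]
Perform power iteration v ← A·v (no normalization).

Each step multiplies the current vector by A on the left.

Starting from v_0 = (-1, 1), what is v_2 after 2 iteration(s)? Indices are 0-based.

v_2 = (-5, 8)

v_0 = (-1, 1).
v_1 = A·v_0 = (2, -3).
v_2 = A·v_1 = (-5, 8).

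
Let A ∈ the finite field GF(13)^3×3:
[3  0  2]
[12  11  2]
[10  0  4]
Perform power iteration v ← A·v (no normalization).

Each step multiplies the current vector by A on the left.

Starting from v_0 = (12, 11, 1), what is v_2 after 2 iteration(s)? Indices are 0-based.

v_0 = (12, 11, 1).
v_1 = A·v_0 = (12, 7, 7).
v_2 = A·v_1 = (11, 1, 5).

v_2 = (11, 1, 5)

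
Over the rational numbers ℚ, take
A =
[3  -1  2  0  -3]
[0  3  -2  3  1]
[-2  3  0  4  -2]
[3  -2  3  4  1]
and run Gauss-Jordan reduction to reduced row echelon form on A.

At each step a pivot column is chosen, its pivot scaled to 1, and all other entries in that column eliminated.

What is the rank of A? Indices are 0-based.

rank = 4

pivot(0,0)=3: scale R0 → (1, -1/3, 2/3, 0, -1)
  clear (2,0): R2 −= (-2)R0 → (0, 7/3, 4/3, 4, -4)
  clear (3,0): R3 −= (3)R0 → (0, -1, 1, 4, 4)
pivot(1,1)=3: scale R1 → (0, 1, -2/3, 1, 1/3)
  clear (0,1): R0 −= (-1/3)R1 → (1, 0, 4/9, 1/3, -8/9)
  clear (2,1): R2 −= (7/3)R1 → (0, 0, 26/9, 5/3, -43/9)
  clear (3,1): R3 −= (-1)R1 → (0, 0, 1/3, 5, 13/3)
pivot(2,2)=26/9: scale R2 → (0, 0, 1, 15/26, -43/26)
  clear (0,2): R0 −= (4/9)R2 → (1, 0, 0, 1/13, -2/13)
  clear (1,2): R1 −= (-2/3)R2 → (0, 1, 0, 18/13, -10/13)
  clear (3,2): R3 −= (1/3)R2 → (0, 0, 0, 125/26, 127/26)
pivot(3,3)=125/26: scale R3 → (0, 0, 0, 1, 127/125)
  clear (0,3): R0 −= (1/13)R3 → (1, 0, 0, 0, -29/125)
  clear (1,3): R1 −= (18/13)R3 → (0, 1, 0, 0, -272/125)
  clear (2,3): R2 −= (15/26)R3 → (0, 0, 1, 0, -56/25)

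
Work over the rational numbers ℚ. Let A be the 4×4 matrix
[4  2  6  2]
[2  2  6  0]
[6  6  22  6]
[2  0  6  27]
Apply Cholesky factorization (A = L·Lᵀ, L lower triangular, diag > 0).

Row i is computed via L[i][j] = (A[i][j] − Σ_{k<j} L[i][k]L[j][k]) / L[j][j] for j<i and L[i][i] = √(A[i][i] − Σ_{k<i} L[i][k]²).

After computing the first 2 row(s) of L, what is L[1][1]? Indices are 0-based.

L[1][1] = 1

Step 1: L[0][0] = √(4) = 2.
  L[1][0] = (2) / L[0][0] = 1.
Step 2: L[1][1] = √(1) = 1.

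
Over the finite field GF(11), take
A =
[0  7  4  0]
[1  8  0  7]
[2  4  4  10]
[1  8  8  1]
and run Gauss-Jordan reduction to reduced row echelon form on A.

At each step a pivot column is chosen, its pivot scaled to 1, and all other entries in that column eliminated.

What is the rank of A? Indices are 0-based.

step 1: exchange rows 0,1
step 1: normalize row 0 (÷1) = (1, 8, 0, 7)
  row 2: subtract 2×row0 = (0, 10, 4, 7)
  row 3: subtract 1×row0 = (0, 0, 8, 5)
step 2: normalize row 1 (÷7) = (0, 1, 10, 0)
  row 0: subtract 8×row1 = (1, 0, 8, 7)
  row 2: subtract 10×row1 = (0, 0, 3, 7)
step 3: normalize row 2 (÷3) = (0, 0, 1, 6)
  row 0: subtract 8×row2 = (1, 0, 0, 3)
  row 1: subtract 10×row2 = (0, 1, 0, 6)
  row 3: subtract 8×row2 = (0, 0, 0, 1)
step 4: normalize row 3 (÷1) = (0, 0, 0, 1)
  row 0: subtract 3×row3 = (1, 0, 0, 0)
  row 1: subtract 6×row3 = (0, 1, 0, 0)
  row 2: subtract 6×row3 = (0, 0, 1, 0)

rank = 4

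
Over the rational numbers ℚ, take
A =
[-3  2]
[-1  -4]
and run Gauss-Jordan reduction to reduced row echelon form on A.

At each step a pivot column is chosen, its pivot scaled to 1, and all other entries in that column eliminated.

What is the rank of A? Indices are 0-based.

rank = 2

step 1: normalize row 0 (÷-3) = (1, -2/3)
  row 1: subtract -1×row0 = (0, -14/3)
step 2: normalize row 1 (÷-14/3) = (0, 1)
  row 0: subtract -2/3×row1 = (1, 0)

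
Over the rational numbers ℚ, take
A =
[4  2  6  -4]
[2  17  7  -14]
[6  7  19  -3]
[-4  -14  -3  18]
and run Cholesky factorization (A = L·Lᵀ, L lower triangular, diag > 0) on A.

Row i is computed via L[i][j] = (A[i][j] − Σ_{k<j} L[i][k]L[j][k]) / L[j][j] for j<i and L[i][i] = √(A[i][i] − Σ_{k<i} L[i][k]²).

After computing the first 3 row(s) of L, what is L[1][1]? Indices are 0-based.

Step 1: L[0][0] = √(4) = 2.
  L[1][0] = (2) / L[0][0] = 1.
Step 2: L[1][1] = √(16) = 4.
  L[2][0] = (6) / L[0][0] = 3.
  L[2][1] = (4) / L[1][1] = 1.
Step 3: L[2][2] = √(9) = 3.

L[1][1] = 4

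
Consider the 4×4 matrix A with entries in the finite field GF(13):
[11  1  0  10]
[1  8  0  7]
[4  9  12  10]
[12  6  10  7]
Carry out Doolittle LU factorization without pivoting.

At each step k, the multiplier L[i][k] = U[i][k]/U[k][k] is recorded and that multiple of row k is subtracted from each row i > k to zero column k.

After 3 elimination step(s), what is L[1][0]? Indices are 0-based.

k=0: U[0][0]=11
  eliminate (1,0): mult=6, new row 1: (0, 2, 0, 12); set L[1][0]=6
  eliminate (2,0): mult=11, new row 2: (0, 11, 12, 4); set L[2][0]=11
  eliminate (3,0): mult=7, new row 3: (0, 12, 10, 2); set L[3][0]=7
k=1: U[1][1]=2
  eliminate (2,1): mult=12, new row 2: (0, 0, 12, 3); set L[2][1]=12
  eliminate (3,1): mult=6, new row 3: (0, 0, 10, 8); set L[3][1]=6
k=2: U[2][2]=12
  eliminate (3,2): mult=3, new row 3: (0, 0, 0, 12); set L[3][2]=3

L[1][0] = 6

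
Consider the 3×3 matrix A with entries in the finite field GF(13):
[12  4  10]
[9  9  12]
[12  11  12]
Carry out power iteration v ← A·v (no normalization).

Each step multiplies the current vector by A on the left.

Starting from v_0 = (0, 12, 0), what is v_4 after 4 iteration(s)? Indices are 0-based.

v_4 = (4, 6, 1)

v_0 = (0, 12, 0).
v_1 = A·v_0 = (9, 4, 2).
v_2 = A·v_1 = (1, 11, 7).
v_3 = A·v_2 = (9, 10, 9).
v_4 = A·v_3 = (4, 6, 1).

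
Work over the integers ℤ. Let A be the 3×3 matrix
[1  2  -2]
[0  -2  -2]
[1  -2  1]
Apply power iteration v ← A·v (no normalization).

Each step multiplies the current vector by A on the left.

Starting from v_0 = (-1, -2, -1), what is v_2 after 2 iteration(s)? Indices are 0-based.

v_0 = (-1, -2, -1).
v_1 = A·v_0 = (-3, 6, 2).
v_2 = A·v_1 = (5, -16, -13).

v_2 = (5, -16, -13)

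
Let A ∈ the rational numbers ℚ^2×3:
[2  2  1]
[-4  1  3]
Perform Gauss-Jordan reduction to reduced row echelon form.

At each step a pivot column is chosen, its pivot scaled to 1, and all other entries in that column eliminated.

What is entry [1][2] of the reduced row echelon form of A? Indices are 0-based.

M[1][2] = 1

step 1: normalize row 0 (÷2) = (1, 1, 1/2)
  row 1: subtract -4×row0 = (0, 5, 5)
step 2: normalize row 1 (÷5) = (0, 1, 1)
  row 0: subtract 1×row1 = (1, 0, -1/2)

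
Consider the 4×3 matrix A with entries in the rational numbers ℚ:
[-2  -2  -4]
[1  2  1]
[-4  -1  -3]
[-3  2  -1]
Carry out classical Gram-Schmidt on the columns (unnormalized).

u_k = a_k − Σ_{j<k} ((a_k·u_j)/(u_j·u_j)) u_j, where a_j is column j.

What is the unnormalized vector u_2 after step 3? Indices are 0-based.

Step 1: u_0 = a_0 = (-2, 1, -4, -3).
Step 2: u_1 = a_1 − (2/15)·u_0 = (-26/15, 28/15, -7/15, 12/5).
Step 3: u_2 = a_2 − (4/5)·u_0 − (117/187)·u_1 = (-246/187, -181/187, 92/187, -19/187).

u_2 = (-246/187, -181/187, 92/187, -19/187)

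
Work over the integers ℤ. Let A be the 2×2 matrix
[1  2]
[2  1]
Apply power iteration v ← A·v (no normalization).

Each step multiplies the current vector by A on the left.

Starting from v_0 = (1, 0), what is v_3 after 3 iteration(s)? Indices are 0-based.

v_3 = (13, 14)

v_0 = (1, 0).
v_1 = A·v_0 = (1, 2).
v_2 = A·v_1 = (5, 4).
v_3 = A·v_2 = (13, 14).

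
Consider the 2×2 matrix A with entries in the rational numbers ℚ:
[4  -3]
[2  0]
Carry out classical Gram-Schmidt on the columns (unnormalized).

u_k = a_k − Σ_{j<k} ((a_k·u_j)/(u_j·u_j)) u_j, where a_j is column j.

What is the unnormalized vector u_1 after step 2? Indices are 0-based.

u_1 = (-3/5, 6/5)

Step 1: u_0 = a_0 = (4, 2).
Step 2: u_1 = a_1 − (-3/5)·u_0 = (-3/5, 6/5).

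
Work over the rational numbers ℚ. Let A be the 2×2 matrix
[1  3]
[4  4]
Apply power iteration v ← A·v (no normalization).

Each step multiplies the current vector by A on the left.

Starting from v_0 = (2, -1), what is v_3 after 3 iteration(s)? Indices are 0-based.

v_0 = (2, -1).
v_1 = A·v_0 = (-1, 4).
v_2 = A·v_1 = (11, 12).
v_3 = A·v_2 = (47, 92).

v_3 = (47, 92)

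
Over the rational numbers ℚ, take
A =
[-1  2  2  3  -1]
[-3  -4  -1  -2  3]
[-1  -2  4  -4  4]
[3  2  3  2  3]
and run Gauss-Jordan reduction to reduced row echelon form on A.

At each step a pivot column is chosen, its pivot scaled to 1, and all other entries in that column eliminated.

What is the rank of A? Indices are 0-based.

rank = 4

pivot(0,0)=-1: scale R0 → (1, -2, -2, -3, 1)
  clear (1,0): R1 −= (-3)R0 → (0, -10, -7, -11, 6)
  clear (2,0): R2 −= (-1)R0 → (0, -4, 2, -7, 5)
  clear (3,0): R3 −= (3)R0 → (0, 8, 9, 11, 0)
pivot(1,1)=-10: scale R1 → (0, 1, 7/10, 11/10, -3/5)
  clear (0,1): R0 −= (-2)R1 → (1, 0, -3/5, -4/5, -1/5)
  clear (2,1): R2 −= (-4)R1 → (0, 0, 24/5, -13/5, 13/5)
  clear (3,1): R3 −= (8)R1 → (0, 0, 17/5, 11/5, 24/5)
pivot(2,2)=24/5: scale R2 → (0, 0, 1, -13/24, 13/24)
  clear (0,2): R0 −= (-3/5)R2 → (1, 0, 0, -9/8, 1/8)
  clear (1,2): R1 −= (7/10)R2 → (0, 1, 0, 71/48, -47/48)
  clear (3,2): R3 −= (17/5)R2 → (0, 0, 0, 97/24, 71/24)
pivot(3,3)=97/24: scale R3 → (0, 0, 0, 1, 71/97)
  clear (0,3): R0 −= (-9/8)R3 → (1, 0, 0, 0, 92/97)
  clear (1,3): R1 −= (71/48)R3 → (0, 1, 0, 0, -200/97)
  clear (2,3): R2 −= (-13/24)R3 → (0, 0, 1, 0, 91/97)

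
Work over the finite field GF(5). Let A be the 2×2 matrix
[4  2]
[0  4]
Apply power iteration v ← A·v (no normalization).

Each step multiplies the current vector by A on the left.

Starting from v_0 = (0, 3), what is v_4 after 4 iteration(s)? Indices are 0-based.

v_4 = (1, 3)

v_0 = (0, 3).
v_1 = A·v_0 = (1, 2).
v_2 = A·v_1 = (3, 3).
v_3 = A·v_2 = (3, 2).
v_4 = A·v_3 = (1, 3).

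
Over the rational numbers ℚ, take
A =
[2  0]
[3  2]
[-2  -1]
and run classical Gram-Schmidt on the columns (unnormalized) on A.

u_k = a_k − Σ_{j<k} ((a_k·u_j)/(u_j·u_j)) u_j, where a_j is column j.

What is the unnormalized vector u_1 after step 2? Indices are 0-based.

Step 1: u_0 = a_0 = (2, 3, -2).
Step 2: u_1 = a_1 − (8/17)·u_0 = (-16/17, 10/17, -1/17).

u_1 = (-16/17, 10/17, -1/17)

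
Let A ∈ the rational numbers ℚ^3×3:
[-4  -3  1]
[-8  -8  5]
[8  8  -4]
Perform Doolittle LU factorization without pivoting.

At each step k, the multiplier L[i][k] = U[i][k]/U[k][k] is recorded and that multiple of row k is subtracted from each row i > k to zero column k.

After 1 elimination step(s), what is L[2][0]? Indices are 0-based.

k=0: U[0][0]=-4
  eliminate (1,0): mult=2, new row 1: (0, -2, 3); set L[1][0]=2
  eliminate (2,0): mult=-2, new row 2: (0, 2, -2); set L[2][0]=-2

L[2][0] = -2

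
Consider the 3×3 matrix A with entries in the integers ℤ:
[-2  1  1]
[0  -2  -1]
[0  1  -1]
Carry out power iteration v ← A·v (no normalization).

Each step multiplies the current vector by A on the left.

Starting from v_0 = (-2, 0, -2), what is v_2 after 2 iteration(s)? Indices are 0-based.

v_0 = (-2, 0, -2).
v_1 = A·v_0 = (2, 2, 2).
v_2 = A·v_1 = (0, -6, 0).

v_2 = (0, -6, 0)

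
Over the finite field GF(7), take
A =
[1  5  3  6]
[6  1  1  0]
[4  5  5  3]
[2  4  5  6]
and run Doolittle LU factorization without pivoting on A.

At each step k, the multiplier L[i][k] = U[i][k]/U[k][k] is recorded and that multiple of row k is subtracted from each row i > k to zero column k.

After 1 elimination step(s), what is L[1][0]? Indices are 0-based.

Step 1: pivot at (0,0) is 1.
  row1 ← row1 − (6)·row0  ⇒  L[1][0]=6, U row1=(0, 6, 4, 6)
  row2 ← row2 − (4)·row0  ⇒  L[2][0]=4, U row2=(0, 6, 0, 0)
  row3 ← row3 − (2)·row0  ⇒  L[3][0]=2, U row3=(0, 1, 6, 1)

L[1][0] = 6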